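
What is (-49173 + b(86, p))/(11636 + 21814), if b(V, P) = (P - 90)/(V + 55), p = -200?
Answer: -6933683/4716450 ≈ -1.4701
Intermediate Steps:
b(V, P) = (-90 + P)/(55 + V)
(-49173 + b(86, p))/(11636 + 21814) = (-49173 + (-90 - 200)/(55 + 86))/(11636 + 21814) = (-49173 - 290/141)/33450 = (-49173 + (1/141)*(-290))*(1/33450) = (-49173 - 290/141)*(1/33450) = -6933683/141*1/33450 = -6933683/4716450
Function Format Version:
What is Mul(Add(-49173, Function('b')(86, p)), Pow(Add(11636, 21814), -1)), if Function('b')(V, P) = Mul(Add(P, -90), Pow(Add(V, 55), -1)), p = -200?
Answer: Rational(-6933683, 4716450) ≈ -1.4701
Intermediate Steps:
Function('b')(V, P) = Mul(Pow(Add(55, V), -1), Add(-90, P)) (Function('b')(V, P) = Mul(Add(-90, P), Pow(Add(55, V), -1)) = Mul(Pow(Add(55, V), -1), Add(-90, P)))
Mul(Add(-49173, Function('b')(86, p)), Pow(Add(11636, 21814), -1)) = Mul(Add(-49173, Mul(Pow(Add(55, 86), -1), Add(-90, -200))), Pow(Add(11636, 21814), -1)) = Mul(Add(-49173, Mul(Pow(141, -1), -290)), Pow(33450, -1)) = Mul(Add(-49173, Mul(Rational(1, 141), -290)), Rational(1, 33450)) = Mul(Add(-49173, Rational(-290, 141)), Rational(1, 33450)) = Mul(Rational(-6933683, 141), Rational(1, 33450)) = Rational(-6933683, 4716450)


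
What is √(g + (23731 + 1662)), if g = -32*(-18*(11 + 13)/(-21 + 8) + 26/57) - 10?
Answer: √13345424079/741 ≈ 155.90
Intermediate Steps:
g = -806194/741 (g = -32*(-18/((-13/24)) + 26*(1/57)) - 10 = -32*(-18/((-13*1/24)) + 26/57) - 10 = -32*(-18/(-13/24) + 26/57) - 10 = -32*(-18*(-24/13) + 26/57) - 10 = -32*(432/13 + 26/57) - 10 = -32*24962/741 - 10 = -798784/741 - 10 = -806194/741 ≈ -1088.0)
√(g + (23731 + 1662)) = √(-806194/741 + (23731 + 1662)) = √(-806194/741 + 25393) = √(18010019/741) = √13345424079/741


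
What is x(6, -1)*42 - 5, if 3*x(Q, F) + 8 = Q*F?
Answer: -201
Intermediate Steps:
x(Q, F) = -8/3 + F*Q/3 (x(Q, F) = -8/3 + (Q*F)/3 = -8/3 + (F*Q)/3 = -8/3 + F*Q/3)
x(6, -1)*42 - 5 = (-8/3 + (⅓)*(-1)*6)*42 - 5 = (-8/3 - 2)*42 - 5 = -14/3*42 - 5 = -196 - 5 = -201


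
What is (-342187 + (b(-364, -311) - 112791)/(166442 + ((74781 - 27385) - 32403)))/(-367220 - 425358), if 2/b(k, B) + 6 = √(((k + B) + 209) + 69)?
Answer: 2688272322190/6226600162319 + I*√397/31133000811595 ≈ 0.43174 + 6.3999e-13*I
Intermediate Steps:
b(k, B) = 2/(-6 + √(278 + B + k)) (b(k, B) = 2/(-6 + √(((k + B) + 209) + 69)) = 2/(-6 + √(((B + k) + 209) + 69)) = 2/(-6 + √((209 + B + k) + 69)) = 2/(-6 + √(278 + B + k)))
(-342187 + (b(-364, -311) - 112791)/(166442 + ((74781 - 27385) - 32403)))/(-367220 - 425358) = (-342187 + (2/(-6 + √(278 - 311 - 364)) - 112791)/(166442 + ((74781 - 27385) - 32403)))/(-367220 - 425358) = (-342187 + (2/(-6 + √(-397)) - 112791)/(166442 + (47396 - 32403)))/(-792578) = (-342187 + (2/(-6 + I*√397) - 112791)/(166442 + 14993))*(-1/792578) = (-342187 + (-112791 + 2/(-6 + I*√397))/181435)*(-1/792578) = (-342187 + (-112791 + 2/(-6 + I*√397))*(1/181435))*(-1/792578) = (-342187 + (-861/1385 + 2/(181435*(-6 + I*√397))))*(-1/792578) = (-473929856/1385 + 2/(181435*(-6 + I*√397)))*(-1/792578) = 236964928/548860265 - 1/(71900694715*(-6 + I*√397))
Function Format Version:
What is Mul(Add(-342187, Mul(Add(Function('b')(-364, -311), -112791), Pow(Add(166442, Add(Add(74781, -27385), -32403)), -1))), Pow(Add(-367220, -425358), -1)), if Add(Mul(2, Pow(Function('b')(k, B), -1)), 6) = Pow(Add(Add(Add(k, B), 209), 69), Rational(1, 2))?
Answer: Add(Rational(2688272322190, 6226600162319), Mul(Rational(1, 31133000811595), I, Pow(397, Rational(1, 2)))) ≈ Add(0.43174, Mul(6.3999e-13, I))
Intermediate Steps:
Function('b')(k, B) = Mul(2, Pow(Add(-6, Pow(Add(278, B, k), Rational(1, 2))), -1)) (Function('b')(k, B) = Mul(2, Pow(Add(-6, Pow(Add(Add(Add(k, B), 209), 69), Rational(1, 2))), -1)) = Mul(2, Pow(Add(-6, Pow(Add(Add(Add(B, k), 209), 69), Rational(1, 2))), -1)) = Mul(2, Pow(Add(-6, Pow(Add(Add(209, B, k), 69), Rational(1, 2))), -1)) = Mul(2, Pow(Add(-6, Pow(Add(278, B, k), Rational(1, 2))), -1)))
Mul(Add(-342187, Mul(Add(Function('b')(-364, -311), -112791), Pow(Add(166442, Add(Add(74781, -27385), -32403)), -1))), Pow(Add(-367220, -425358), -1)) = Mul(Add(-342187, Mul(Add(Mul(2, Pow(Add(-6, Pow(Add(278, -311, -364), Rational(1, 2))), -1)), -112791), Pow(Add(166442, Add(Add(74781, -27385), -32403)), -1))), Pow(Add(-367220, -425358), -1)) = Mul(Add(-342187, Mul(Add(Mul(2, Pow(Add(-6, Pow(-397, Rational(1, 2))), -1)), -112791), Pow(Add(166442, Add(47396, -32403)), -1))), Pow(-792578, -1)) = Mul(Add(-342187, Mul(Add(Mul(2, Pow(Add(-6, Mul(I, Pow(397, Rational(1, 2)))), -1)), -112791), Pow(Add(166442, 14993), -1))), Rational(-1, 792578)) = Mul(Add(-342187, Mul(Add(-112791, Mul(2, Pow(Add(-6, Mul(I, Pow(397, Rational(1, 2)))), -1))), Pow(181435, -1))), Rational(-1, 792578)) = Mul(Add(-342187, Mul(Add(-112791, Mul(2, Pow(Add(-6, Mul(I, Pow(397, Rational(1, 2)))), -1))), Rational(1, 181435))), Rational(-1, 792578)) = Mul(Add(-342187, Add(Rational(-861, 1385), Mul(Rational(2, 181435), Pow(Add(-6, Mul(I, Pow(397, Rational(1, 2)))), -1)))), Rational(-1, 792578)) = Mul(Add(Rational(-473929856, 1385), Mul(Rational(2, 181435), Pow(Add(-6, Mul(I, Pow(397, Rational(1, 2)))), -1))), Rational(-1, 792578)) = Add(Rational(236964928, 548860265), Mul(Rational(-1, 71900694715), Pow(Add(-6, Mul(I, Pow(397, Rational(1, 2)))), -1)))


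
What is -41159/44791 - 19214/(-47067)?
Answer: -1076616379/2108177997 ≈ -0.51069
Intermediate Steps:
-41159/44791 - 19214/(-47067) = -41159*1/44791 - 19214*(-1/47067) = -41159/44791 + 19214/47067 = -1076616379/2108177997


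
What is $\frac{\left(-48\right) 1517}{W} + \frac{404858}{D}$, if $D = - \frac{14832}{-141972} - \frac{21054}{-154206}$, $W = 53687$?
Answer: $\frac{2446912294228986}{1456593605} \approx 1.6799 \cdot 10^{6}$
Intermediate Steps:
$D = \frac{73281415}{304068531}$ ($D = \left(-14832\right) \left(- \frac{1}{141972}\right) - - \frac{3509}{25701} = \frac{1236}{11831} + \frac{3509}{25701} = \frac{73281415}{304068531} \approx 0.241$)
$\frac{\left(-48\right) 1517}{W} + \frac{404858}{D} = \frac{\left(-48\right) 1517}{53687} + \frac{404858}{\frac{73281415}{304068531}} = \left(-72816\right) \frac{1}{53687} + 404858 \cdot \frac{304068531}{73281415} = - \frac{1968}{1451} + \frac{1686364072926}{1003855} = \frac{2446912294228986}{1456593605}$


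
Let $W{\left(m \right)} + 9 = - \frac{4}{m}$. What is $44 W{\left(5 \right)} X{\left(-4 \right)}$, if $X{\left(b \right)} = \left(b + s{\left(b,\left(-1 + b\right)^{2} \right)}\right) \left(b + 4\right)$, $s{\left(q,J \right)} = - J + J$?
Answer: $0$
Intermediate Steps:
$s{\left(q,J \right)} = 0$
$X{\left(b \right)} = b \left(4 + b\right)$ ($X{\left(b \right)} = \left(b + 0\right) \left(b + 4\right) = b \left(4 + b\right)$)
$W{\left(m \right)} = -9 - \frac{4}{m}$
$44 W{\left(5 \right)} X{\left(-4 \right)} = 44 \left(-9 - \frac{4}{5}\right) \left(- 4 \left(4 - 4\right)\right) = 44 \left(-9 - \frac{4}{5}\right) \left(\left(-4\right) 0\right) = 44 \left(-9 - \frac{4}{5}\right) 0 = 44 \left(- \frac{49}{5}\right) 0 = \left(- \frac{2156}{5}\right) 0 = 0$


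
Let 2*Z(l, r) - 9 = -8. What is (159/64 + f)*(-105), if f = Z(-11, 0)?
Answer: -20055/64 ≈ -313.36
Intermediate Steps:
Z(l, r) = 1/2 (Z(l, r) = 9/2 + (1/2)*(-8) = 9/2 - 4 = 1/2)
f = 1/2 ≈ 0.50000
(159/64 + f)*(-105) = (159/64 + 1/2)*(-105) = (191/64)*(-105) = -20055/64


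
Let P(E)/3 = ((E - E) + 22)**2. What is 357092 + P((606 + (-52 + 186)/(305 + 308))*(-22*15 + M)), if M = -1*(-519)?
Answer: 358544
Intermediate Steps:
M = 519
P(E) = 1452 (P(E) = 3*((E - E) + 22)**2 = 3*(0 + 22)**2 = 3*22**2 = 3*484 = 1452)
357092 + P((606 + (-52 + 186)/(305 + 308))*(-22*15 + M)) = 357092 + 1452 = 358544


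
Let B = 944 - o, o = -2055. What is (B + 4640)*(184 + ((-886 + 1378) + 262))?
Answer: 7165382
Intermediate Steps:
B = 2999 (B = 944 - 1*(-2055) = 944 + 2055 = 2999)
(B + 4640)*(184 + ((-886 + 1378) + 262)) = (2999 + 4640)*(184 + ((-886 + 1378) + 262)) = 7639*(184 + (492 + 262)) = 7639*(184 + 754) = 7639*938 = 7165382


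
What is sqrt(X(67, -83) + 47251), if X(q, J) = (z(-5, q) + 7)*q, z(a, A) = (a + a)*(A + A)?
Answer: 2*I*sqrt(10515) ≈ 205.09*I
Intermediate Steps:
z(a, A) = 4*A*a (z(a, A) = (2*a)*(2*A) = 4*A*a)
X(q, J) = q*(7 - 20*q) (X(q, J) = (4*q*(-5) + 7)*q = (-20*q + 7)*q = (7 - 20*q)*q = q*(7 - 20*q))
sqrt(X(67, -83) + 47251) = sqrt(67*(7 - 20*67) + 47251) = sqrt(67*(7 - 1340) + 47251) = sqrt(67*(-1333) + 47251) = sqrt(-89311 + 47251) = sqrt(-42060) = 2*I*sqrt(10515)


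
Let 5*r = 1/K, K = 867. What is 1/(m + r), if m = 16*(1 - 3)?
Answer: -4335/138719 ≈ -0.031250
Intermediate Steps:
r = 1/4335 (r = (1/5)/867 = (1/5)*(1/867) = 1/4335 ≈ 0.00023068)
m = -32 (m = 16*(-2) = -32)
1/(m + r) = 1/(-32 + 1/4335) = 1/(-138719/4335) = -4335/138719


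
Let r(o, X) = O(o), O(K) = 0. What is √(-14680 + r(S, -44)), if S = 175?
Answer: 2*I*√3670 ≈ 121.16*I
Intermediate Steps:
r(o, X) = 0
√(-14680 + r(S, -44)) = √(-14680 + 0) = √(-14680) = 2*I*√3670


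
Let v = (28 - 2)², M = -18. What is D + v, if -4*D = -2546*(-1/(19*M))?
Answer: 24403/36 ≈ 677.86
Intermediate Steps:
D = 67/36 (D = -(-1273)/(2*((-18*(-19)))) = -(-1273)/(2*342) = -¼*(-67/9) = 67/36 ≈ 1.8611)
v = 676 (v = 26² = 676)
D + v = 67/36 + 676 = 24403/36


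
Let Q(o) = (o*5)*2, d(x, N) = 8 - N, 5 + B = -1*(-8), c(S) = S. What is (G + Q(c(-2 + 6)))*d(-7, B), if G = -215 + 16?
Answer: -795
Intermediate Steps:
B = 3 (B = -5 - 1*(-8) = -5 + 8 = 3)
G = -199
Q(o) = 10*o (Q(o) = (5*o)*2 = 10*o)
(G + Q(c(-2 + 6)))*d(-7, B) = (-199 + 10*(-2 + 6))*(8 - 1*3) = (-199 + 10*4)*(8 - 3) = (-199 + 40)*5 = -159*5 = -795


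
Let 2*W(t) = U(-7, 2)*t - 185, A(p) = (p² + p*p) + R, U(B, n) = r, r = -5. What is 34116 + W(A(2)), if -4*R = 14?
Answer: 136049/4 ≈ 34012.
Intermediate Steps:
R = -7/2 (R = -¼*14 = -7/2 ≈ -3.5000)
U(B, n) = -5
A(p) = -7/2 + 2*p² (A(p) = (p² + p*p) - 7/2 = (p² + p²) - 7/2 = 2*p² - 7/2 = -7/2 + 2*p²)
W(t) = -185/2 - 5*t/2 (W(t) = (-5*t - 185)/2 = (-185 - 5*t)/2 = -185/2 - 5*t/2)
34116 + W(A(2)) = 34116 + (-185/2 - 5*(-7/2 + 2*2²)/2) = 34116 + (-185/2 - 5*(-7/2 + 2*4)/2) = 34116 + (-185/2 - 5*(-7/2 + 8)/2) = 34116 + (-185/2 - 5/2*9/2) = 34116 + (-185/2 - 45/4) = 34116 - 415/4 = 136049/4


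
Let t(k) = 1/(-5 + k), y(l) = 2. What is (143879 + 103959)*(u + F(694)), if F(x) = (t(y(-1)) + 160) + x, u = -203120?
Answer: -150387850562/3 ≈ -5.0129e+10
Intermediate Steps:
F(x) = 479/3 + x (F(x) = (1/(-5 + 2) + 160) + x = (1/(-3) + 160) + x = (-⅓ + 160) + x = 479/3 + x)
(143879 + 103959)*(u + F(694)) = (143879 + 103959)*(-203120 + (479/3 + 694)) = 247838*(-203120 + 2561/3) = 247838*(-606799/3) = -150387850562/3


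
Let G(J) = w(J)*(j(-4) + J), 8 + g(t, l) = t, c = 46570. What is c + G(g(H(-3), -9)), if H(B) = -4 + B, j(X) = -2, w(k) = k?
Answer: 46825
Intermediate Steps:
g(t, l) = -8 + t
G(J) = J*(-2 + J)
c + G(g(H(-3), -9)) = 46570 + (-8 + (-4 - 3))*(-2 + (-8 + (-4 - 3))) = 46570 + (-8 - 7)*(-2 + (-8 - 7)) = 46570 - 15*(-2 - 15) = 46570 - 15*(-17) = 46570 + 255 = 46825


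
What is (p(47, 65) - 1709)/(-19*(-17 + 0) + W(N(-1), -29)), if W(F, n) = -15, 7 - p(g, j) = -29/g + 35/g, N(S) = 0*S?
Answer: -20000/3619 ≈ -5.5264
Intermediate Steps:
N(S) = 0
p(g, j) = 7 - 6/g (p(g, j) = 7 - (-29/g + 35/g) = 7 - 6/g)
(p(47, 65) - 1709)/(-19*(-17 + 0) + W(N(-1), -29)) = ((7 - 6/47) - 1709)/(-19*(-17 + 0) - 15) = ((7 - 6*1/47) - 1709)/(-19*(-17) - 15) = ((7 - 6/47) - 1709)/(323 - 15) = (323/47 - 1709)/308 = -80000/47*1/308 = -20000/3619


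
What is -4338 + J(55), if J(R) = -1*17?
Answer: -4355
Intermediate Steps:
J(R) = -17
-4338 + J(55) = -4338 - 17 = -4355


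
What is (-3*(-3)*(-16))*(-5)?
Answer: 720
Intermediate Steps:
(-3*(-3)*(-16))*(-5) = (9*(-16))*(-5) = -144*(-5) = 720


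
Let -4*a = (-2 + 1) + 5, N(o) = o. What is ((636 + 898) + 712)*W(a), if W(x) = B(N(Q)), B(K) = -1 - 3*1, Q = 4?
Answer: -8984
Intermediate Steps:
a = -1 (a = -((-2 + 1) + 5)/4 = -(-1 + 5)/4 = -¼*4 = -1)
B(K) = -4 (B(K) = -1 - 3 = -4)
W(x) = -4
((636 + 898) + 712)*W(a) = ((636 + 898) + 712)*(-4) = (1534 + 712)*(-4) = 2246*(-4) = -8984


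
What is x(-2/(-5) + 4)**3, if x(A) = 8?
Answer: 512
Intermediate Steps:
x(-2/(-5) + 4)**3 = 8**3 = 512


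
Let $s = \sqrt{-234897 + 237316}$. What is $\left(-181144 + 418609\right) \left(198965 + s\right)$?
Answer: $47247223725 + 237465 \sqrt{2419} \approx 4.7259 \cdot 10^{10}$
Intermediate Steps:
$s = \sqrt{2419} \approx 49.183$
$\left(-181144 + 418609\right) \left(198965 + s\right) = \left(-181144 + 418609\right) \left(198965 + \sqrt{2419}\right) = 237465 \left(198965 + \sqrt{2419}\right) = 47247223725 + 237465 \sqrt{2419}$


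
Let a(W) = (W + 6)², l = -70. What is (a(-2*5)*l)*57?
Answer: -63840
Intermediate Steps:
a(W) = (6 + W)²
(a(-2*5)*l)*57 = ((6 - 2*5)²*(-70))*57 = ((6 - 10)²*(-70))*57 = ((-4)²*(-70))*57 = (16*(-70))*57 = -1120*57 = -63840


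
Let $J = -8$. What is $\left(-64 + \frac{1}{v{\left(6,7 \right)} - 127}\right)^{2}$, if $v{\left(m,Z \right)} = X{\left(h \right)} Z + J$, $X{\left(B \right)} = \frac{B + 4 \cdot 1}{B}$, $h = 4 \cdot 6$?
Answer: $\frac{2372664100}{579121} \approx 4097.0$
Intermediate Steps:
$h = 24$
$X{\left(B \right)} = \frac{4 + B}{B}$ ($X{\left(B \right)} = \frac{B + 4}{B} = \frac{4 + B}{B}$)
$v{\left(m,Z \right)} = -8 + \frac{7 Z}{6}$ ($v{\left(m,Z \right)} = \frac{4 + 24}{24} Z - 8 = \frac{1}{24} \cdot 28 Z - 8 = \frac{7 Z}{6} - 8 = -8 + \frac{7 Z}{6}$)
$\left(-64 + \frac{1}{v{\left(6,7 \right)} - 127}\right)^{2} = \left(-64 + \frac{1}{\left(-8 + \frac{7}{6} \cdot 7\right) - 127}\right)^{2} = \left(-64 + \frac{1}{\left(-8 + \frac{49}{6}\right) - 127}\right)^{2} = \left(-64 + \frac{1}{\frac{1}{6} - 127}\right)^{2} = \left(-64 + \frac{1}{- \frac{761}{6}}\right)^{2} = \left(-64 - \frac{6}{761}\right)^{2} = \left(- \frac{48710}{761}\right)^{2} = \frac{2372664100}{579121}$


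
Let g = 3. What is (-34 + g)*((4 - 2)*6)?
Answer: -372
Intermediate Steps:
(-34 + g)*((4 - 2)*6) = (-34 + 3)*((4 - 2)*6) = -62*6 = -31*12 = -372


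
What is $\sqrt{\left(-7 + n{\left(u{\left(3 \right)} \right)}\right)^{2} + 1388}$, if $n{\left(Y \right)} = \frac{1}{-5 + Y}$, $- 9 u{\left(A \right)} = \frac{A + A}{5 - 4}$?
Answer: $\frac{36 \sqrt{321}}{17} \approx 37.941$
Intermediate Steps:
$u{\left(A \right)} = - \frac{2 A}{9}$ ($u{\left(A \right)} = - \frac{\left(A + A\right) \frac{1}{5 - 4}}{9} = - \frac{2 A 1^{-1}}{9} = - \frac{2 A 1}{9} = - \frac{2 A}{9}$)
$\sqrt{\left(-7 + n{\left(u{\left(3 \right)} \right)}\right)^{2} + 1388} = \sqrt{\left(-7 + \frac{1}{-5 - \frac{2}{3}}\right)^{2} + 1388} = \sqrt{\left(-7 + \frac{1}{- \frac{17}{3}}\right)^{2} + 1388} = \sqrt{\left(-7 - \frac{3}{17}\right)^{2} + 1388} = \sqrt{\left(- \frac{122}{17}\right)^{2} + 1388} = \sqrt{\frac{14884}{289} + 1388} = \sqrt{\frac{416016}{289}} = \frac{36 \sqrt{321}}{17}$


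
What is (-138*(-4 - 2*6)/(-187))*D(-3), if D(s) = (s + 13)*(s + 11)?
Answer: -176640/187 ≈ -944.60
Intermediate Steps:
D(s) = (11 + s)*(13 + s) (D(s) = (13 + s)*(11 + s) = (11 + s)*(13 + s))
(-138*(-4 - 2*6)/(-187))*D(-3) = (-138*(-4 - 2*6)/(-187))*(143 + (-3)**2 + 24*(-3)) = (-138*(-4 - 12)*(-1)/187)*(143 + 9 - 72) = -(-2208)*(-1)/187*80 = -138*16/187*80 = -2208/187*80 = -176640/187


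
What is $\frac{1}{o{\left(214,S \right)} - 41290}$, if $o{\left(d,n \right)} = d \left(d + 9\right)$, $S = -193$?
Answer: $\frac{1}{6432} \approx 0.00015547$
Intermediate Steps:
$o{\left(d,n \right)} = d \left(9 + d\right)$
$\frac{1}{o{\left(214,S \right)} - 41290} = \frac{1}{214 \left(9 + 214\right) - 41290} = \frac{1}{214 \cdot 223 - 41290} = \frac{1}{47722 - 41290} = \frac{1}{6432}$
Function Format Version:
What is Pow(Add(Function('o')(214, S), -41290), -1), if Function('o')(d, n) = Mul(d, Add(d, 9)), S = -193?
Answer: Rational(1, 6432) ≈ 0.00015547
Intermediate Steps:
Function('o')(d, n) = Mul(d, Add(9, d))
Pow(Add(Function('o')(214, S), -41290), -1) = Pow(Add(Mul(214, Add(9, 214)), -41290), -1) = Pow(Add(Mul(214, 223), -41290), -1) = Pow(Add(47722, -41290), -1) = Pow(6432, -1) = Rational(1, 6432)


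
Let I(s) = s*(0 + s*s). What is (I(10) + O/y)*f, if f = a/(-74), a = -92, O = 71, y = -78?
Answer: 1792367/1443 ≈ 1242.1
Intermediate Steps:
f = 46/37 (f = -92/(-74) = -92*(-1/74) = 46/37 ≈ 1.2432)
I(s) = s³ (I(s) = s*(0 + s²) = s*s² = s³)
(I(10) + O/y)*f = (10³ + 71/(-78))*(46/37) = (1000 + 71*(-1/78))*(46/37) = (1000 - 71/78)*(46/37) = (77929/78)*(46/37) = 1792367/1443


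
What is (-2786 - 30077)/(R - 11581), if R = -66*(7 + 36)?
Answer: 32863/14419 ≈ 2.2791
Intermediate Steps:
R = -2838 (R = -66*43 = -2838)
(-2786 - 30077)/(R - 11581) = (-2786 - 30077)/(-2838 - 11581) = -32863/(-14419) = -32863*(-1/14419) = 32863/14419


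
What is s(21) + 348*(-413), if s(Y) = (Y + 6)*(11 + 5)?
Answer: -143292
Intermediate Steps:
s(Y) = 96 + 16*Y (s(Y) = (6 + Y)*16 = 96 + 16*Y)
s(21) + 348*(-413) = (96 + 16*21) + 348*(-413) = (96 + 336) - 143724 = 432 - 143724 = -143292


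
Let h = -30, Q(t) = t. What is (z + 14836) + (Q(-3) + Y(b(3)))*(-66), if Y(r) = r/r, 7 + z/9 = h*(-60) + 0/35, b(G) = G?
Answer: 31105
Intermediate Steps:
z = 16137 (z = -63 + 9*(-30*(-60) + 0/35) = -63 + 9*(1800 + 0*(1/35)) = -63 + 9*(1800 + 0) = -63 + 9*1800 = -63 + 16200 = 16137)
Y(r) = 1
(z + 14836) + (Q(-3) + Y(b(3)))*(-66) = (16137 + 14836) + (-3 + 1)*(-66) = 30973 - 2*(-66) = 30973 + 132 = 31105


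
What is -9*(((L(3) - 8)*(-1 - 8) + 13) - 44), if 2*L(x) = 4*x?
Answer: 117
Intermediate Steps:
L(x) = 2*x (L(x) = (4*x)/2 = 2*x)
-9*(((L(3) - 8)*(-1 - 8) + 13) - 44) = -9*(((2*3 - 8)*(-1 - 8) + 13) - 44) = -9*(((6 - 8)*(-9) + 13) - 44) = -9*((-2*(-9) + 13) - 44) = -9*((18 + 13) - 44) = -9*(31 - 44) = -9*(-13) = 117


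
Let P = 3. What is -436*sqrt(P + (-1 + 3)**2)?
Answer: -436*sqrt(7) ≈ -1153.5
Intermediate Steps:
-436*sqrt(P + (-1 + 3)**2) = -436*sqrt(3 + (-1 + 3)**2) = -436*sqrt(3 + 2**2) = -436*sqrt(3 + 4) = -436*sqrt(7)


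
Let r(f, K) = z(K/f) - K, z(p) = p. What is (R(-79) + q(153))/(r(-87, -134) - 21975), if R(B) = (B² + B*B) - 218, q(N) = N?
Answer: -1080279/1900033 ≈ -0.56856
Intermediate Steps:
R(B) = -218 + 2*B² (R(B) = (B² + B²) - 218 = 2*B² - 218 = -218 + 2*B²)
r(f, K) = -K + K/f (r(f, K) = K/f - K = -K + K/f)
(R(-79) + q(153))/(r(-87, -134) - 21975) = ((-218 + 2*(-79)²) + 153)/((-1*(-134) - 134/(-87)) - 21975) = ((-218 + 2*6241) + 153)/((134 - 134*(-1/87)) - 21975) = ((-218 + 12482) + 153)/((134 + 134/87) - 21975) = (12264 + 153)/(11792/87 - 21975) = 12417/(-1900033/87) = 12417*(-87/1900033) = -1080279/1900033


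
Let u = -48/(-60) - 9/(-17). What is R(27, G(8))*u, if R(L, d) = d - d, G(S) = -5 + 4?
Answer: 0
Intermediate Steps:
G(S) = -1
R(L, d) = 0
u = 113/85 (u = -48*(-1/60) - 9*(-1/17) = ⅘ + 9/17 = 113/85 ≈ 1.3294)
R(27, G(8))*u = 0*(113/85) = 0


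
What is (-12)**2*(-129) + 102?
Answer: -18474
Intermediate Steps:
(-12)**2*(-129) + 102 = 144*(-129) + 102 = -18576 + 102 = -18474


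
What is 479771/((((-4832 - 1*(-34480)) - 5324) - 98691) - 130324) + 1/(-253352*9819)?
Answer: -1193508703551739/509202286084008 ≈ -2.3439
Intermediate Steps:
479771/((((-4832 - 1*(-34480)) - 5324) - 98691) - 130324) + 1/(-253352*9819) = 479771/((((-4832 + 34480) - 5324) - 98691) - 130324) - 1/253352*1/9819 = 479771/(((29648 - 5324) - 98691) - 130324) - 1/2487663288 = 479771/((24324 - 98691) - 130324) - 1/2487663288 = 479771/(-74367 - 130324) - 1/2487663288 = 479771/(-204691) - 1/2487663288 = 479771*(-1/204691) - 1/2487663288 = -479771/204691 - 1/2487663288 = -1193508703551739/509202286084008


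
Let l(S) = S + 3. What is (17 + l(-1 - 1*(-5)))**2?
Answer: 576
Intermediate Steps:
l(S) = 3 + S
(17 + l(-1 - 1*(-5)))**2 = (17 + (3 + (-1 - 1*(-5))))**2 = (17 + (3 + (-1 + 5)))**2 = (17 + (3 + 4))**2 = (17 + 7)**2 = 24**2 = 576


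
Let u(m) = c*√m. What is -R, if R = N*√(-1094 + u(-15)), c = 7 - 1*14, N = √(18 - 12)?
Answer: -√(-6564 - 42*I*√15) ≈ -1.0038 + 81.025*I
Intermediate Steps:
N = √6 ≈ 2.4495
c = -7 (c = 7 - 14 = -7)
u(m) = -7*√m
R = √6*√(-1094 - 7*I*√15) ≈ 1.0038 - 81.025*I
-R = -√(-6564 - 42*I*√15)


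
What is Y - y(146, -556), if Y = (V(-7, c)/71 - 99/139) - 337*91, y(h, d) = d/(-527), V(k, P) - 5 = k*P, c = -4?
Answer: -159504706419/5200963 ≈ -30668.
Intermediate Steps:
V(k, P) = 5 + P*k (V(k, P) = 5 + k*P = 5 + P*k)
y(h, d) = -d/527 (y(h, d) = d*(-1/527) = -d/527)
Y = -302655065/9869 (Y = ((5 - 4*(-7))/71 - 99/139) - 337*91 = ((5 + 28)*(1/71) - 99*1/139) - 30667 = (33*(1/71) - 99/139) - 30667 = (33/71 - 99/139) - 30667 = -2442/9869 - 30667 = -302655065/9869 ≈ -30667.)
Y - y(146, -556) = -302655065/9869 - (-1)*(-556)/527 = -302655065/9869 - 1*556/527 = -302655065/9869 - 556/527 = -159504706419/5200963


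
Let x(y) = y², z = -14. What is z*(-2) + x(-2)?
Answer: 32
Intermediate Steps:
z*(-2) + x(-2) = -14*(-2) + (-2)² = 28 + 4 = 32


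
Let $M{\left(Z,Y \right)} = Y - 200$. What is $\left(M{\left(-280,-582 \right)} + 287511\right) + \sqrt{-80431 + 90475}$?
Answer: $286729 + 18 \sqrt{31} \approx 2.8683 \cdot 10^{5}$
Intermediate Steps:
$M{\left(Z,Y \right)} = -200 + Y$
$\left(M{\left(-280,-582 \right)} + 287511\right) + \sqrt{-80431 + 90475} = \left(\left(-200 - 582\right) + 287511\right) + \sqrt{-80431 + 90475} = \left(-782 + 287511\right) + \sqrt{10044} = 286729 + 18 \sqrt{31}$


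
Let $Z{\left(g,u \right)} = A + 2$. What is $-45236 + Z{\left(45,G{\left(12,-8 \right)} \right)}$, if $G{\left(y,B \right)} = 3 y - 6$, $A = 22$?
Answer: $-45212$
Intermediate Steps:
$G{\left(y,B \right)} = -6 + 3 y$
$Z{\left(g,u \right)} = 24$ ($Z{\left(g,u \right)} = 22 + 2 = 24$)
$-45236 + Z{\left(45,G{\left(12,-8 \right)} \right)} = -45236 + 24 = -45212$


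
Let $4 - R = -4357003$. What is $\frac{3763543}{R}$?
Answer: $\frac{3763543}{4357007} \approx 0.86379$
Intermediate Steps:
$R = 4357007$ ($R = 4 - -4357003 = 4 + 4357003 = 4357007$)
$\frac{3763543}{R} = \frac{3763543}{4357007}$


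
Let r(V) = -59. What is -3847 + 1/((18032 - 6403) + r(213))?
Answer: -44509789/11570 ≈ -3847.0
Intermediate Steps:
-3847 + 1/((18032 - 6403) + r(213)) = -3847 + 1/((18032 - 6403) - 59) = -3847 + 1/(11629 - 59) = -3847 + 1/11570 = -44509789/11570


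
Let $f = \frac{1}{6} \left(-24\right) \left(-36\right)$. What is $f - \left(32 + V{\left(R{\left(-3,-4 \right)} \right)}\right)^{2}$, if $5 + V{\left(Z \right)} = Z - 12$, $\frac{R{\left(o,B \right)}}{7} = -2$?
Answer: $143$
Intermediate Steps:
$R{\left(o,B \right)} = -14$ ($R{\left(o,B \right)} = 7 \left(-2\right) = -14$)
$V{\left(Z \right)} = -17 + Z$ ($V{\left(Z \right)} = -5 + \left(Z - 12\right) = -5 + \left(-12 + Z\right) = -17 + Z$)
$f = 144$ ($f = \frac{1}{6} \left(-24\right) \left(-36\right) = \left(-4\right) \left(-36\right) = 144$)
$f - \left(32 + V{\left(R{\left(-3,-4 \right)} \right)}\right)^{2} = 144 - \left(32 - 31\right)^{2} = 144 - 1^{2} = 144 - 1 = 143$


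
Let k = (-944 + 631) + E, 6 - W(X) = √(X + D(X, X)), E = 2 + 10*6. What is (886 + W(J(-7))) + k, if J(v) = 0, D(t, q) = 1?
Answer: 640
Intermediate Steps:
E = 62 (E = 2 + 60 = 62)
W(X) = 6 - √(1 + X) (W(X) = 6 - √(X + 1) = 6 - √(1 + X))
k = -251 (k = (-944 + 631) + 62 = -313 + 62 = -251)
(886 + W(J(-7))) + k = (886 + (6 - √(1 + 0))) - 251 = (886 + (6 - √1)) - 251 = (886 + (6 - 1*1)) - 251 = (886 + (6 - 1)) - 251 = (886 + 5) - 251 = 891 - 251 = 640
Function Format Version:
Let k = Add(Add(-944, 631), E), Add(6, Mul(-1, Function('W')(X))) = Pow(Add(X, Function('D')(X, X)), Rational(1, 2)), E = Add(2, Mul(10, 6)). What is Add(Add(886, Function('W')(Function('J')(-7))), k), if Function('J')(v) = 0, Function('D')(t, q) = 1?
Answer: 640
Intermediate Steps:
E = 62 (E = Add(2, 60) = 62)
Function('W')(X) = Add(6, Mul(-1, Pow(Add(1, X), Rational(1, 2)))) (Function('W')(X) = Add(6, Mul(-1, Pow(Add(X, 1), Rational(1, 2)))) = Add(6, Mul(-1, Pow(Add(1, X), Rational(1, 2)))))
k = -251 (k = Add(Add(-944, 631), 62) = Add(-313, 62) = -251)
Add(Add(886, Function('W')(Function('J')(-7))), k) = Add(Add(886, Add(6, Mul(-1, Pow(Add(1, 0), Rational(1, 2))))), -251) = Add(Add(886, Add(6, Mul(-1, Pow(1, Rational(1, 2))))), -251) = Add(Add(886, Add(6, Mul(-1, 1))), -251) = Add(Add(886, Add(6, -1)), -251) = Add(Add(886, 5), -251) = Add(891, -251) = 640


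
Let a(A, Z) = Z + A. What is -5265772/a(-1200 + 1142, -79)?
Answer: 5265772/137 ≈ 38436.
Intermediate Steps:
a(A, Z) = A + Z
-5265772/a(-1200 + 1142, -79) = -5265772/((-1200 + 1142) - 79) = -5265772/(-58 - 79) = -5265772/(-137) = -5265772*(-1/137) = 5265772/137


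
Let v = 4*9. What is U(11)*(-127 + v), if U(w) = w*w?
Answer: -11011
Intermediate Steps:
U(w) = w²
v = 36
U(11)*(-127 + v) = 11²*(-127 + 36) = 121*(-91) = -11011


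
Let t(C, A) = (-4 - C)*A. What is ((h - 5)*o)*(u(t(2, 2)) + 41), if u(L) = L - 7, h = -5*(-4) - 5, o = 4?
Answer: 880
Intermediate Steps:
h = 15 (h = 20 - 5 = 15)
t(C, A) = A*(-4 - C)
u(L) = -7 + L
((h - 5)*o)*(u(t(2, 2)) + 41) = ((15 - 5)*4)*((-7 - 1*2*(4 + 2)) + 41) = (10*4)*((-7 - 1*2*6) + 41) = 40*((-7 - 12) + 41) = 40*(-19 + 41) = 40*22 = 880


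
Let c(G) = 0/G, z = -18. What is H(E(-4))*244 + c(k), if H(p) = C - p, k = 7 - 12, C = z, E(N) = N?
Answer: -3416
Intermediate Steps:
C = -18
k = -5
c(G) = 0
H(p) = -18 - p
H(E(-4))*244 + c(k) = (-18 - 1*(-4))*244 + 0 = (-18 + 4)*244 + 0 = -14*244 + 0 = -3416 + 0 = -3416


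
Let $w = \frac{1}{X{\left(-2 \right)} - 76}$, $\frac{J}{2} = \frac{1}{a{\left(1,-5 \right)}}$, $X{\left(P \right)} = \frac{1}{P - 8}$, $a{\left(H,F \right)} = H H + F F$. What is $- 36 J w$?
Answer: $\frac{360}{9893} \approx 0.036389$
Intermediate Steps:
$a{\left(H,F \right)} = F^{2} + H^{2}$ ($a{\left(H,F \right)} = H^{2} + F^{2} = F^{2} + H^{2}$)
$X{\left(P \right)} = \frac{1}{-8 + P}$
$J = \frac{1}{13}$ ($J = \frac{2}{\left(-5\right)^{2} + 1^{2}} = \frac{2}{25 + 1} = \frac{2}{26} = 2 \cdot \frac{1}{26} = \frac{1}{13} \approx 0.076923$)
$w = - \frac{10}{761}$ ($w = \frac{1}{\frac{1}{-8 - 2} - 76} = \frac{1}{\frac{1}{-10} - 76} = \frac{1}{- \frac{1}{10} - 76} = \frac{1}{- \frac{761}{10}} = - \frac{10}{761} \approx -0.013141$)
$- 36 J w = \left(-36\right) \frac{1}{13} \left(- \frac{10}{761}\right) = \left(- \frac{36}{13}\right) \left(- \frac{10}{761}\right) = \frac{360}{9893}$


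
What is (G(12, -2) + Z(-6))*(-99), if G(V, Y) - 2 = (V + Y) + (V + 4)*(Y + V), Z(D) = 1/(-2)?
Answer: -33957/2 ≈ -16979.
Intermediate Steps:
Z(D) = -1/2
G(V, Y) = 2 + V + Y + (4 + V)*(V + Y) (G(V, Y) = 2 + ((V + Y) + (V + 4)*(Y + V)) = 2 + ((V + Y) + (4 + V)*(V + Y)) = 2 + (V + Y + (4 + V)*(V + Y)) = 2 + V + Y + (4 + V)*(V + Y))
(G(12, -2) + Z(-6))*(-99) = ((2 + 12**2 + 5*12 + 5*(-2) + 12*(-2)) - 1/2)*(-99) = ((2 + 144 + 60 - 10 - 24) - 1/2)*(-99) = (172 - 1/2)*(-99) = (343/2)*(-99) = -33957/2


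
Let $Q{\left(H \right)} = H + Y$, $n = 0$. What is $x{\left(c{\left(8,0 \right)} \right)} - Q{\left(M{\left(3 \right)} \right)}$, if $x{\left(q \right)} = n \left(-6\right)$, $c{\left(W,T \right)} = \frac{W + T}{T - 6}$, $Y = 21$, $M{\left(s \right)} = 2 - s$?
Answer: $-20$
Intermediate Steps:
$c{\left(W,T \right)} = \frac{T + W}{-6 + T}$
$x{\left(q \right)} = 0$ ($x{\left(q \right)} = 0 \left(-6\right) = 0$)
$Q{\left(H \right)} = 21 + H$ ($Q{\left(H \right)} = H + 21 = 21 + H$)
$x{\left(c{\left(8,0 \right)} \right)} - Q{\left(M{\left(3 \right)} \right)} = 0 - \left(21 + \left(2 - 3\right)\right) = 0 - \left(21 - 1\right) = 0 - 20 = -20$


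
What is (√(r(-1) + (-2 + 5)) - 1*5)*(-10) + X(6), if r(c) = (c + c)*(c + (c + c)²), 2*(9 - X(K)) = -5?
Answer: 123/2 - 10*I*√3 ≈ 61.5 - 17.32*I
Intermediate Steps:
X(K) = 23/2 (X(K) = 9 - ½*(-5) = 9 + 5/2 = 23/2)
r(c) = 2*c*(c + 4*c²) (r(c) = (2*c)*(c + (2*c)²) = (2*c)*(c + 4*c²) = 2*c*(c + 4*c²))
(√(r(-1) + (-2 + 5)) - 1*5)*(-10) + X(6) = (√((-1)²*(2 + 8*(-1)) + (-2 + 5)) - 1*5)*(-10) + 23/2 = (√(1*(2 - 8) + 3) - 5)*(-10) + 23/2 = (√(1*(-6) + 3) - 5)*(-10) + 23/2 = (√(-6 + 3) - 5)*(-10) + 23/2 = (√(-3) - 5)*(-10) + 23/2 = (I*√3 - 5)*(-10) + 23/2 = (-5 + I*√3)*(-10) + 23/2 = (50 - 10*I*√3) + 23/2 = 123/2 - 10*I*√3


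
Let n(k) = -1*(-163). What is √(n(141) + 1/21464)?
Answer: 9*√231773638/10732 ≈ 12.767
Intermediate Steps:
n(k) = 163
√(n(141) + 1/21464) = √(163 + 1/21464) = √(3498633/21464) = 9*√231773638/10732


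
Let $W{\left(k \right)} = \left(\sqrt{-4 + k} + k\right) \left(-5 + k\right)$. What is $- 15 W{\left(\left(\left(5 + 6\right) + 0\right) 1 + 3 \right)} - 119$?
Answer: $-2009 - 135 \sqrt{10} \approx -2435.9$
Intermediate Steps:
$W{\left(k \right)} = \left(-5 + k\right) \left(k + \sqrt{-4 + k}\right)$ ($W{\left(k \right)} = \left(k + \sqrt{-4 + k}\right) \left(-5 + k\right) = \left(-5 + k\right) \left(k + \sqrt{-4 + k}\right)$)
$- 15 W{\left(\left(\left(5 + 6\right) + 0\right) 1 + 3 \right)} - 119 = - 15 \left(\left(\left(\left(5 + 6\right) + 0\right) 1 + 3\right)^{2} - 5 \left(\left(\left(5 + 6\right) + 0\right) 1 + 3\right) - 5 \sqrt{-4 + \left(\left(\left(5 + 6\right) + 0\right) 1 + 3\right)} + \left(\left(\left(5 + 6\right) + 0\right) 1 + 3\right) \sqrt{-4 + \left(\left(\left(5 + 6\right) + 0\right) 1 + 3\right)}\right) - 119 = - 15 \left(\left(\left(11 + 0\right) 1 + 3\right)^{2} - 5 \left(\left(11 + 0\right) 1 + 3\right) - 5 \sqrt{-4 + \left(\left(11 + 0\right) 1 + 3\right)} + \left(\left(11 + 0\right) 1 + 3\right) \sqrt{-4 + \left(\left(11 + 0\right) 1 + 3\right)}\right) - 119 = - 15 \left(\left(11 \cdot 1 + 3\right)^{2} - 5 \left(11 \cdot 1 + 3\right) - 5 \sqrt{-4 + \left(11 \cdot 1 + 3\right)} + \left(11 \cdot 1 + 3\right) \sqrt{-4 + \left(11 \cdot 1 + 3\right)}\right) - 119 = - 15 \left(\left(11 + 3\right)^{2} - 5 \left(11 + 3\right) - 5 \sqrt{-4 + \left(11 + 3\right)} + \left(11 + 3\right) \sqrt{-4 + \left(11 + 3\right)}\right) - 119 = - 15 \left(14^{2} - 70 - 5 \sqrt{-4 + 14} + 14 \sqrt{-4 + 14}\right) - 119 = - 15 \left(196 - 70 - 5 \sqrt{10} + 14 \sqrt{10}\right) - 119 = - 15 \left(126 + 9 \sqrt{10}\right) - 119 = \left(-1890 - 135 \sqrt{10}\right) - 119 = -2009 - 135 \sqrt{10}$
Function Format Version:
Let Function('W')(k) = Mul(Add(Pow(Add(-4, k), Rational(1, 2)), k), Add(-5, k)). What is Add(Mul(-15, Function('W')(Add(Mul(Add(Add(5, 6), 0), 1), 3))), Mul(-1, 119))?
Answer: Add(-2009, Mul(-135, Pow(10, Rational(1, 2)))) ≈ -2435.9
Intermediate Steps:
Function('W')(k) = Mul(Add(-5, k), Add(k, Pow(Add(-4, k), Rational(1, 2)))) (Function('W')(k) = Mul(Add(k, Pow(Add(-4, k), Rational(1, 2))), Add(-5, k)) = Mul(Add(-5, k), Add(k, Pow(Add(-4, k), Rational(1, 2)))))
Add(Mul(-15, Function('W')(Add(Mul(Add(Add(5, 6), 0), 1), 3))), Mul(-1, 119)) = Add(Mul(-15, Add(Pow(Add(Mul(Add(Add(5, 6), 0), 1), 3), 2), Mul(-5, Add(Mul(Add(Add(5, 6), 0), 1), 3)), Mul(-5, Pow(Add(-4, Add(Mul(Add(Add(5, 6), 0), 1), 3)), Rational(1, 2))), Mul(Add(Mul(Add(Add(5, 6), 0), 1), 3), Pow(Add(-4, Add(Mul(Add(Add(5, 6), 0), 1), 3)), Rational(1, 2))))), Mul(-1, 119)) = Add(Mul(-15, Add(Pow(Add(Mul(Add(11, 0), 1), 3), 2), Mul(-5, Add(Mul(Add(11, 0), 1), 3)), Mul(-5, Pow(Add(-4, Add(Mul(Add(11, 0), 1), 3)), Rational(1, 2))), Mul(Add(Mul(Add(11, 0), 1), 3), Pow(Add(-4, Add(Mul(Add(11, 0), 1), 3)), Rational(1, 2))))), -119) = Add(Mul(-15, Add(Pow(Add(Mul(11, 1), 3), 2), Mul(-5, Add(Mul(11, 1), 3)), Mul(-5, Pow(Add(-4, Add(Mul(11, 1), 3)), Rational(1, 2))), Mul(Add(Mul(11, 1), 3), Pow(Add(-4, Add(Mul(11, 1), 3)), Rational(1, 2))))), -119) = Add(Mul(-15, Add(Pow(Add(11, 3), 2), Mul(-5, Add(11, 3)), Mul(-5, Pow(Add(-4, Add(11, 3)), Rational(1, 2))), Mul(Add(11, 3), Pow(Add(-4, Add(11, 3)), Rational(1, 2))))), -119) = Add(Mul(-15, Add(Pow(14, 2), Mul(-5, 14), Mul(-5, Pow(Add(-4, 14), Rational(1, 2))), Mul(14, Pow(Add(-4, 14), Rational(1, 2))))), -119) = Add(Mul(-15, Add(196, -70, Mul(-5, Pow(10, Rational(1, 2))), Mul(14, Pow(10, Rational(1, 2))))), -119) = Add(Mul(-15, Add(126, Mul(9, Pow(10, Rational(1, 2))))), -119) = Add(Add(-1890, Mul(-135, Pow(10, Rational(1, 2)))), -119) = Add(-2009, Mul(-135, Pow(10, Rational(1, 2))))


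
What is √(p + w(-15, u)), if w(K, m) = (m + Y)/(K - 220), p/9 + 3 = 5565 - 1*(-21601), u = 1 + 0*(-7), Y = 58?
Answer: √13500676210/235 ≈ 494.44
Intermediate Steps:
u = 1 (u = 1 + 0 = 1)
p = 244467 (p = -27 + 9*(5565 - 1*(-21601)) = -27 + 9*(5565 + 21601) = -27 + 9*27166 = -27 + 244494 = 244467)
w(K, m) = (58 + m)/(-220 + K) (w(K, m) = (m + 58)/(K - 220) = (58 + m)/(-220 + K))
√(p + w(-15, u)) = √(244467 + (58 + 1)/(-220 - 15)) = √(244467 + 59/(-235)) = √(244467 - 1/235*59) = √(244467 - 59/235) = √(57449686/235) = √13500676210/235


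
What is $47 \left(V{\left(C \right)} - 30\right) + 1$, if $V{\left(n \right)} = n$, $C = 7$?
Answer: $-1080$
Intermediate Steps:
$47 \left(V{\left(C \right)} - 30\right) + 1 = 47 \left(7 - 30\right) + 1 = 47 \left(-23\right) + 1 = -1081 + 1 = -1080$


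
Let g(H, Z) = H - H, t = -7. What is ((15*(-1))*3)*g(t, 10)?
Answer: 0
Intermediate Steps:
g(H, Z) = 0
((15*(-1))*3)*g(t, 10) = ((15*(-1))*3)*0 = -15*3*0 = -45*0 = 0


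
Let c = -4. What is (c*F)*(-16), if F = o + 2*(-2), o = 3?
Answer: -64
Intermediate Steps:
F = -1 (F = 3 + 2*(-2) = 3 - 4 = -1)
(c*F)*(-16) = -4*(-1)*(-16) = 4*(-16) = -64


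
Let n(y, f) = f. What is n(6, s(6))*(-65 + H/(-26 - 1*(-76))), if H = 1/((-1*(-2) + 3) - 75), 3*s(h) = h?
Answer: -227501/1750 ≈ -130.00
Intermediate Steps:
s(h) = h/3
H = -1/70 (H = 1/((2 + 3) - 75) = 1/(5 - 75) = 1/(-70) = -1/70 ≈ -0.014286)
n(6, s(6))*(-65 + H/(-26 - 1*(-76))) = ((⅓)*6)*(-65 - 1/(70*(-26 - 1*(-76)))) = 2*(-65 - 1/(70*(-26 + 76))) = 2*(-65 - 1/70/50) = 2*(-65 - 1/70*1/50) = 2*(-65 - 1/3500) = 2*(-227501/3500) = -227501/1750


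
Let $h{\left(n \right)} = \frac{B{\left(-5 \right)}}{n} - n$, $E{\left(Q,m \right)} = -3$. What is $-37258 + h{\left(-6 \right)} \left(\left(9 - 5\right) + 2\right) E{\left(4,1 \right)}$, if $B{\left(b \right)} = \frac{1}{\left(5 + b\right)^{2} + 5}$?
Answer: $- \frac{186827}{5} \approx -37365.0$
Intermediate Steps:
$B{\left(b \right)} = \frac{1}{5 + \left(5 + b\right)^{2}}$
$h{\left(n \right)} = - n + \frac{1}{5 n}$ ($h{\left(n \right)} = \frac{1}{\left(5 + \left(5 - 5\right)^{2}\right) n} - n = \frac{1}{\left(5 + 0^{2}\right) n} - n = \frac{1}{\left(5 + 0\right) n} - n = \frac{1}{5 n} - n = - n + \frac{1}{5 n}$)
$-37258 + h{\left(-6 \right)} \left(\left(9 - 5\right) + 2\right) E{\left(4,1 \right)} = -37258 + \left(\left(-1\right) \left(-6\right) + \frac{1}{5 \left(-6\right)}\right) \left(\left(9 - 5\right) + 2\right) \left(-3\right) = -37258 + \left(6 + \frac{1}{5} \left(- \frac{1}{6}\right)\right) \left(4 + 2\right) \left(-3\right) = -37258 + \left(6 - \frac{1}{30}\right) 6 \left(-3\right) = -37258 + \frac{179}{30} \cdot 6 \left(-3\right) = -37258 + \frac{179}{5} \left(-3\right) = -37258 - \frac{537}{5} = - \frac{186827}{5}$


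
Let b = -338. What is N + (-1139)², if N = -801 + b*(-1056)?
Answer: 1653448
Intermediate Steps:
N = 356127 (N = -801 - 338*(-1056) = -801 + 356928 = 356127)
N + (-1139)² = 356127 + (-1139)² = 356127 + 1297321 = 1653448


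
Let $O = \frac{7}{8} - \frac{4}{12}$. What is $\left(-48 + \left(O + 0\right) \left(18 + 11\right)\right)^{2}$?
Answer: $\frac{600625}{576} \approx 1042.8$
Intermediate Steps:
$O = \frac{13}{24}$ ($O = 7 \cdot \frac{1}{8} - \frac{1}{3} = \frac{7}{8} - \frac{1}{3} = \frac{13}{24} \approx 0.54167$)
$\left(-48 + \left(O + 0\right) \left(18 + 11\right)\right)^{2} = \left(-48 + \left(\frac{13}{24} + 0\right) \left(18 + 11\right)\right)^{2} = \left(-48 + \frac{13}{24} \cdot 29\right)^{2} = \left(-48 + \frac{377}{24}\right)^{2} = \left(- \frac{775}{24}\right)^{2} = \frac{600625}{576}$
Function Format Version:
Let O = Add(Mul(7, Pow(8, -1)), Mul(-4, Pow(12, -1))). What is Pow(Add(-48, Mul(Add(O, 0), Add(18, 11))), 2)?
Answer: Rational(600625, 576) ≈ 1042.8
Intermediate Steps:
O = Rational(13, 24) (O = Add(Mul(7, Rational(1, 8)), Mul(-4, Rational(1, 12))) = Add(Rational(7, 8), Rational(-1, 3)) = Rational(13, 24) ≈ 0.54167)
Pow(Add(-48, Mul(Add(O, 0), Add(18, 11))), 2) = Pow(Add(-48, Mul(Add(Rational(13, 24), 0), Add(18, 11))), 2) = Pow(Add(-48, Mul(Rational(13, 24), 29)), 2) = Pow(Add(-48, Rational(377, 24)), 2) = Pow(Rational(-775, 24), 2) = Rational(600625, 576)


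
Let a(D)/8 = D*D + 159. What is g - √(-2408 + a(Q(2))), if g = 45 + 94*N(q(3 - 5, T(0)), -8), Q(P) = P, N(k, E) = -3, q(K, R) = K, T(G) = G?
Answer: -237 - 4*I*√69 ≈ -237.0 - 33.227*I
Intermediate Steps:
a(D) = 1272 + 8*D² (a(D) = 8*(D*D + 159) = 8*(D² + 159) = 8*(159 + D²) = 1272 + 8*D²)
g = -237 (g = 45 + 94*(-3) = 45 - 282 = -237)
g - √(-2408 + a(Q(2))) = -237 - √(-2408 + (1272 + 8*2²)) = -237 - √(-2408 + (1272 + 8*4)) = -237 - √(-2408 + (1272 + 32)) = -237 - √(-2408 + 1304) = -237 - √(-1104) = -237 - 4*I*√69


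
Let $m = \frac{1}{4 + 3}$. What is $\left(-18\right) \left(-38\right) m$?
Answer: $\frac{684}{7} \approx 97.714$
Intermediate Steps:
$m = \frac{1}{7} \approx 0.14286$
$\left(-18\right) \left(-38\right) m = \left(-18\right) \left(-38\right) \frac{1}{7} = 684 \cdot \frac{1}{7} = \frac{684}{7}$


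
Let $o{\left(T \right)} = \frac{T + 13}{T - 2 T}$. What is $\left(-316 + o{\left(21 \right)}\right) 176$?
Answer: $- \frac{1173920}{21} \approx -55901.0$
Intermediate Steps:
$o{\left(T \right)} = - \frac{13 + T}{T}$ ($o{\left(T \right)} = \frac{13 + T}{\left(-1\right) T} = \left(13 + T\right) \left(- \frac{1}{T}\right) = - \frac{13 + T}{T}$)
$\left(-316 + o{\left(21 \right)}\right) 176 = \left(-316 + \frac{-13 - 21}{21}\right) 176 = \left(-316 + \frac{1}{21} \left(-34\right)\right) 176 = \left(-316 - \frac{34}{21}\right) 176 = \left(- \frac{6670}{21}\right) 176 = - \frac{1173920}{21}$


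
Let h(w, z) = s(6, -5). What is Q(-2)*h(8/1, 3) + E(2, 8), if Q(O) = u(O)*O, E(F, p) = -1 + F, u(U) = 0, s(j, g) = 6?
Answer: 1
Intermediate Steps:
h(w, z) = 6
Q(O) = 0 (Q(O) = 0*O = 0)
Q(-2)*h(8/1, 3) + E(2, 8) = 0*6 + (-1 + 2) = 0 + 1 = 1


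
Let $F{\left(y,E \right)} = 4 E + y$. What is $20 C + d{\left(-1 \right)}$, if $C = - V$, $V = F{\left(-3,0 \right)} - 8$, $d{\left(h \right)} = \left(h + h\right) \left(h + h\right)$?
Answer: $224$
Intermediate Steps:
$d{\left(h \right)} = 4 h^{2}$ ($d{\left(h \right)} = 2 h 2 h = 4 h^{2}$)
$F{\left(y,E \right)} = y + 4 E$
$V = -11$ ($V = \left(-3 + 4 \cdot 0\right) - 8 = \left(-3 + 0\right) - 8 = -3 - 8 = -11$)
$C = 11$ ($C = \left(-1\right) \left(-11\right) = 11$)
$20 C + d{\left(-1 \right)} = 20 \cdot 11 + 4 \left(-1\right)^{2} = 220 + 4 \cdot 1 = 220 + 4 = 224$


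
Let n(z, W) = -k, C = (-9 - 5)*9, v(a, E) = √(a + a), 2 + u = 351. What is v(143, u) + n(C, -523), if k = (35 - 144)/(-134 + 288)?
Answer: 109/154 + √286 ≈ 17.619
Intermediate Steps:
u = 349 (u = -2 + 351 = 349)
v(a, E) = √2*√a (v(a, E) = √(2*a) = √2*√a)
k = -109/154 ≈ -0.70779
C = -126 (C = -14*9 = -126)
n(z, W) = 109/154 (n(z, W) = -1*(-109/154) = 109/154)
v(143, u) + n(C, -523) = √2*√143 + 109/154 = √286 + 109/154 = 109/154 + √286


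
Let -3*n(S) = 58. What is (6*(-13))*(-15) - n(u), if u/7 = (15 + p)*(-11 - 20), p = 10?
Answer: 3568/3 ≈ 1189.3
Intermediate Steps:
u = -5425 (u = 7*((15 + 10)*(-11 - 20)) = 7*(25*(-31)) = 7*(-775) = -5425)
n(S) = -58/3 (n(S) = -⅓*58 = -58/3)
(6*(-13))*(-15) - n(u) = (6*(-13))*(-15) - 1*(-58/3) = -78*(-15) + 58/3 = 1170 + 58/3 = 3568/3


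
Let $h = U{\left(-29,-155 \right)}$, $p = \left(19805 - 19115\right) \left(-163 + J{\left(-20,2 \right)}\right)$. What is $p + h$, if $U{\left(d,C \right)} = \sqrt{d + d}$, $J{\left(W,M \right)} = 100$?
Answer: $-43470 + i \sqrt{58} \approx -43470.0 + 7.6158 i$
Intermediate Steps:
$U{\left(d,C \right)} = \sqrt{2} \sqrt{d}$ ($U{\left(d,C \right)} = \sqrt{2 d} = \sqrt{2} \sqrt{d}$)
$p = -43470$ ($p = \left(19805 - 19115\right) \left(-163 + 100\right) = 690 \left(-63\right) = -43470$)
$h = i \sqrt{58}$ ($h = \sqrt{2} \sqrt{-29} = \sqrt{2} i \sqrt{29} = i \sqrt{58} \approx 7.6158 i$)
$p + h = -43470 + i \sqrt{58}$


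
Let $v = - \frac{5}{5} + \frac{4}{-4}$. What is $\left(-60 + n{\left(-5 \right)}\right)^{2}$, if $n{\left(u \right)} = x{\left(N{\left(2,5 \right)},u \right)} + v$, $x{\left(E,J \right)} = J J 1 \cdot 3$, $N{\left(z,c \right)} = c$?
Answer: $169$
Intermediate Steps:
$v = -2$ ($v = \left(-5\right) \frac{1}{5} + 4 \left(- \frac{1}{4}\right) = -1 - 1 = -2$)
$x{\left(E,J \right)} = 3 J^{2}$ ($x{\left(E,J \right)} = J J 3 = J^{2} \cdot 3 = 3 J^{2}$)
$n{\left(u \right)} = -2 + 3 u^{2}$ ($n{\left(u \right)} = 3 u^{2} - 2 = -2 + 3 u^{2}$)
$\left(-60 + n{\left(-5 \right)}\right)^{2} = \left(-60 - \left(2 - 3 \left(-5\right)^{2}\right)\right)^{2} = \left(-60 + \left(-2 + 3 \cdot 25\right)\right)^{2} = \left(-60 + \left(-2 + 75\right)\right)^{2} = \left(-60 + 73\right)^{2} = 13^{2} = 169$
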